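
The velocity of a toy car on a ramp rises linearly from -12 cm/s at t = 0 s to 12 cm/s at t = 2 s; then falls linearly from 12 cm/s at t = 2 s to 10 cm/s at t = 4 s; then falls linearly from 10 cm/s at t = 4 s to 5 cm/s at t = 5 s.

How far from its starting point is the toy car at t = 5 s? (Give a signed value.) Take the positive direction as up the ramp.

Displacement is the signed area under the v-t curve.
0–2 s: ½(-12 + 12)(2) = 0 cm
2–4 s: ½(12 + 10)(2) = 22 cm
4–5 s: ½(10 + 5)(1) = 7.5 cm
Net displacement = 29.5 cm

29.5 cm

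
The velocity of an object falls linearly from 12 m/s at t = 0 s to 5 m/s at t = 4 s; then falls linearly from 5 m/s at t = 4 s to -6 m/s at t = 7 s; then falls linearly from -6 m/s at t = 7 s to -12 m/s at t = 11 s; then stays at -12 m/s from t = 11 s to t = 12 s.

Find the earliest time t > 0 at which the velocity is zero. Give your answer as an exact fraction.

v changes sign on 4–7 s (from 5 to -6); the graph is linear there, so v = 0 at t = 4 + (-5)·(7 − 4)/(-6 − 5) = 59/11 s.

t = 59/11 s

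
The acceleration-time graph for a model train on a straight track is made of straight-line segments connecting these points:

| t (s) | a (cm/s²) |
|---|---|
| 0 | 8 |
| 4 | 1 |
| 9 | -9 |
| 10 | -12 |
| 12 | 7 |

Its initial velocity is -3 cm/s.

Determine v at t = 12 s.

Δv equals the area under the a-t graph; then v = v₀ + Δv.
0–4 s: ½(8 + 1)(4) = 18 cm/s
4–9 s: ½(1 + -9)(5) = -20 cm/s
9–10 s: ½(-9 + -12)(1) = -10.5 cm/s
10–12 s: ½(-12 + 7)(2) = -5 cm/s
Δv = -17.5 cm/s, so v(12) = -3 + (-17.5) = -20.5 cm/s.

-20.5 cm/s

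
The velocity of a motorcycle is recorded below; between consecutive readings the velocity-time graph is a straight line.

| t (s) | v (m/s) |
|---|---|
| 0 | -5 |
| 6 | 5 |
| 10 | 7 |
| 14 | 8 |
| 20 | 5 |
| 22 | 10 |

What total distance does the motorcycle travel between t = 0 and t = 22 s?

Distance (not displacement) is the total path length: add the absolute areas under v-t.
0–6 s: v = 0 at t = 3 s; triangle areas 7.5 + 7.5 = 15 m
6–10 s: |½(5 + 7)(4)| = 24 m
10–14 s: |½(7 + 8)(4)| = 30 m
14–20 s: |½(8 + 5)(6)| = 39 m
20–22 s: |½(5 + 10)(2)| = 15 m
Total distance = 123 m

123 m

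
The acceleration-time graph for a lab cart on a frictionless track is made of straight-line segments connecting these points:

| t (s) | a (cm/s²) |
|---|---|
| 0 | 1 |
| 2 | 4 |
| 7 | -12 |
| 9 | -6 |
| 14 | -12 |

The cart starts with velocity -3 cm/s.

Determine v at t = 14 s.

Δv equals the area under the a-t graph; then v = v₀ + Δv.
0–2 s: ½(1 + 4)(2) = 5 cm/s
2–7 s: ½(4 + -12)(5) = -20 cm/s
7–9 s: ½(-12 + -6)(2) = -18 cm/s
9–14 s: ½(-6 + -12)(5) = -45 cm/s
Δv = -78 cm/s, so v(14) = -3 + (-78) = -81 cm/s.

-81 cm/s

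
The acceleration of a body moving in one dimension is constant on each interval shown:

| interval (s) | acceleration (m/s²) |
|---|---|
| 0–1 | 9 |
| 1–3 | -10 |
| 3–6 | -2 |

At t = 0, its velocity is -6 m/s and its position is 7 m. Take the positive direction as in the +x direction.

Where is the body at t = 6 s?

-68.5 m

On each constant-a segment, Δv = aΔt and Δx = v₀Δt + ½aΔt²; chain segment to segment.
0–1 s: v starts -6 m/s; Δx = -6·1 + ½·9·1² = -1.5 m; v ends 3 m/s.
1–3 s: v starts 3 m/s; Δx = 3·2 + ½·-10·2² = -14 m; v ends -17 m/s.
3–6 s: v starts -17 m/s; Δx = -17·3 + ½·-2·3² = -60 m; v ends -23 m/s.
x(6) = 7 + Σ Δx = -68.5 m.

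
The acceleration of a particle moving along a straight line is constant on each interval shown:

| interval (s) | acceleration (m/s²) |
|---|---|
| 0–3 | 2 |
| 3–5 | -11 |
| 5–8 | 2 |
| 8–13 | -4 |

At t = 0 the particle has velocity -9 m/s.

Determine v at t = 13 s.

-39 m/s

Δv equals the area under the a-t graph; then v = v₀ + Δv.
0–3 s: 2 × 3 = 6 m/s
3–5 s: -11 × 2 = -22 m/s
5–8 s: 2 × 3 = 6 m/s
8–13 s: -4 × 5 = -20 m/s
Δv = -30 m/s, so v(13) = -9 + (-30) = -39 m/s.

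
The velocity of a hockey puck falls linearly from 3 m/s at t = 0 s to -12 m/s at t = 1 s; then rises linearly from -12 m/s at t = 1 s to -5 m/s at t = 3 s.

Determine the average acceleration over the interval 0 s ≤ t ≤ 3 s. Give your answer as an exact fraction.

Average acceleration = Δv/Δt = (-5 − 3)/(3 − 0) = -8/3 m/s².

-8/3 m/s²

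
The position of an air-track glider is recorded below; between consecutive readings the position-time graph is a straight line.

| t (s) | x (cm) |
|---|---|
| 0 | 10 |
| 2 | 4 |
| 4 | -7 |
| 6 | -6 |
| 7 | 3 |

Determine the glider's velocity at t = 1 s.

-3 cm/s

Velocity is the slope of the x-t graph on 0–2 s: (4 − 10)/(2 − 0) = -3 cm/s.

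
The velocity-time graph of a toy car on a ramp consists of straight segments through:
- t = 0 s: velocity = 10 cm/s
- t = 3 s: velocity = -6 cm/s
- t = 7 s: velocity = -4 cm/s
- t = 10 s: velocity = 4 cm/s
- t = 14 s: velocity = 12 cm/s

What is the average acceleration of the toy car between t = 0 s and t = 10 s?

Average acceleration = Δv/Δt = (4 − 10)/(10 − 0) = -0.6 cm/s².

-0.6 cm/s²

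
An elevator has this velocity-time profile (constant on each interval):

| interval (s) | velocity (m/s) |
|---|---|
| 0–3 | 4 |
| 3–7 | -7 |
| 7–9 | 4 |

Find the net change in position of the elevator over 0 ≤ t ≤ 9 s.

-8 m

Net displacement equals the area under the velocity-time graph (areas below the axis count negative).
0–3 s: 4 × 3 = 12 m
3–7 s: -7 × 4 = -28 m
7–9 s: 4 × 2 = 8 m
Net displacement = -8 m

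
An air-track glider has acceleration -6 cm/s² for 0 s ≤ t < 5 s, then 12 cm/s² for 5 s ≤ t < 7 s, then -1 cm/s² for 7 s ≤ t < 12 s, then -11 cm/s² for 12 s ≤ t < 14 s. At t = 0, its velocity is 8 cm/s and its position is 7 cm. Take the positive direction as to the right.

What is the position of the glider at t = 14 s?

On each constant-a segment, Δv = aΔt and Δx = v₀Δt + ½aΔt²; chain segment to segment.
0–5 s: v starts 8 cm/s; Δx = 8·5 + ½·-6·5² = -35 cm; v ends -22 cm/s.
5–7 s: v starts -22 cm/s; Δx = -22·2 + ½·12·2² = -20 cm; v ends 2 cm/s.
7–12 s: v starts 2 cm/s; Δx = 2·5 + ½·-1·5² = -2.5 cm; v ends -3 cm/s.
12–14 s: v starts -3 cm/s; Δx = -3·2 + ½·-11·2² = -28 cm; v ends -25 cm/s.
x(14) = 7 + Σ Δx = -78.5 cm.

-78.5 cm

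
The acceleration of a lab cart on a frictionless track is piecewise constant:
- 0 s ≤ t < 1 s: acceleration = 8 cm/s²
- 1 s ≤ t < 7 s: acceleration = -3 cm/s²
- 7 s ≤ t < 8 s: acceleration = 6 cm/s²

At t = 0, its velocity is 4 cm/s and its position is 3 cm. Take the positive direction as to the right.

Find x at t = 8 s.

26 cm

On each constant-a segment, Δv = aΔt and Δx = v₀Δt + ½aΔt²; chain segment to segment.
0–1 s: v starts 4 cm/s; Δx = 4·1 + ½·8·1² = 8 cm; v ends 12 cm/s.
1–7 s: v starts 12 cm/s; Δx = 12·6 + ½·-3·6² = 18 cm; v ends -6 cm/s.
7–8 s: v starts -6 cm/s; Δx = -6·1 + ½·6·1² = -3 cm; v ends 0 cm/s.
x(8) = 3 + Σ Δx = 26 cm.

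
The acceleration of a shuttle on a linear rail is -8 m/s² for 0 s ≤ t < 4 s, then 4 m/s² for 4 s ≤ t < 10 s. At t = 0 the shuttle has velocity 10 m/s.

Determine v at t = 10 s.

2 m/s

Δv equals the area under the a-t graph; then v = v₀ + Δv.
0–4 s: -8 × 4 = -32 m/s
4–10 s: 4 × 6 = 24 m/s
Δv = -8 m/s, so v(10) = 10 + (-8) = 2 m/s.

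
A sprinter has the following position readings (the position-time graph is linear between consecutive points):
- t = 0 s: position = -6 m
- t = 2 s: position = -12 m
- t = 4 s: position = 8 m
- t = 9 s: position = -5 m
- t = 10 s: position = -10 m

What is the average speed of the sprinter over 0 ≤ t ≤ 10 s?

4.4 m/s

Average speed = (total path length)/(elapsed time); on a piecewise-linear x-t graph the path length is Σ|Δx|.
0–2 s: |Δx| = |-12 − -6| = 6 m
2–4 s: |Δx| = |8 − -12| = 20 m
4–9 s: |Δx| = |-5 − 8| = 13 m
9–10 s: |Δx| = |-10 − -5| = 5 m
Total path = 44 m; average speed = 44/10 = 4.4 m/s.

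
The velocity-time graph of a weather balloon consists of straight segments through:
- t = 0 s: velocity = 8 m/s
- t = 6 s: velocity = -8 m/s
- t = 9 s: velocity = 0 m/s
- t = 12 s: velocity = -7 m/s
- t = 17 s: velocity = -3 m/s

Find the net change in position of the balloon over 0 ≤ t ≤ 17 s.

-47.5 m

Displacement is the signed area under the v-t curve.
0–6 s: ½(8 + -8)(6) = 0 m
6–9 s: ½(-8 + 0)(3) = -12 m
9–12 s: ½(0 + -7)(3) = -10.5 m
12–17 s: ½(-7 + -3)(5) = -25 m
Net displacement = -47.5 m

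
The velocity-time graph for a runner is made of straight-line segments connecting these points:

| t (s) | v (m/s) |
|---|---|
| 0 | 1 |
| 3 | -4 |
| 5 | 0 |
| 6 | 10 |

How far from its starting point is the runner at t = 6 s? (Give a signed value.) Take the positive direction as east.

-3.5 m

Displacement is the signed area under the v-t curve.
0–3 s: ½(1 + -4)(3) = -4.5 m
3–5 s: ½(-4 + 0)(2) = -4 m
5–6 s: ½(0 + 10)(1) = 5 m
Net displacement = -3.5 m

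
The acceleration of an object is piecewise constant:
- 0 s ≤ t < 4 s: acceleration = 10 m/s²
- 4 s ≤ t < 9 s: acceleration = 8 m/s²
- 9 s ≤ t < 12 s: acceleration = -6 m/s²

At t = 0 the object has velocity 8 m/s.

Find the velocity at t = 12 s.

Δv equals the area under the a-t graph; then v = v₀ + Δv.
0–4 s: 10 × 4 = 40 m/s
4–9 s: 8 × 5 = 40 m/s
9–12 s: -6 × 3 = -18 m/s
Δv = 62 m/s, so v(12) = 8 + (62) = 70 m/s.

70 m/s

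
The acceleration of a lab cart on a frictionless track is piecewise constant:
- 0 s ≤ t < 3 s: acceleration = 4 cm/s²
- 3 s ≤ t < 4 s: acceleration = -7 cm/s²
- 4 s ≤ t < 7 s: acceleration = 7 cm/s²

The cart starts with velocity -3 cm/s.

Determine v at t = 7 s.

Δv equals the area under the a-t graph; then v = v₀ + Δv.
0–3 s: 4 × 3 = 12 cm/s
3–4 s: -7 × 1 = -7 cm/s
4–7 s: 7 × 3 = 21 cm/s
Δv = 26 cm/s, so v(7) = -3 + (26) = 23 cm/s.

23 cm/s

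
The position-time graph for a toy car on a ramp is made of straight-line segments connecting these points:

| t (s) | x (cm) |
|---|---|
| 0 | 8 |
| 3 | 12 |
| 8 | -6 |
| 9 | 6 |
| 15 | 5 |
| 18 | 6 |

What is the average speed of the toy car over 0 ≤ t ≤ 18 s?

2 cm/s

Average speed = (total path length)/(elapsed time); on a piecewise-linear x-t graph the path length is Σ|Δx|.
0–3 s: |Δx| = |12 − 8| = 4 cm
3–8 s: |Δx| = |-6 − 12| = 18 cm
8–9 s: |Δx| = |6 − -6| = 12 cm
9–15 s: |Δx| = |5 − 6| = 1 cm
15–18 s: |Δx| = |6 − 5| = 1 cm
Total path = 36 cm; average speed = 36/18 = 2 cm/s.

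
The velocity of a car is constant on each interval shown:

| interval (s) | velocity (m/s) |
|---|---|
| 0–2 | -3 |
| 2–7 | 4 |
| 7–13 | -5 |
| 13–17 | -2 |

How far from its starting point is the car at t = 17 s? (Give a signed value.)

-24 m

Displacement is the signed area under the v-t curve.
0–2 s: -3 × 2 = -6 m
2–7 s: 4 × 5 = 20 m
7–13 s: -5 × 6 = -30 m
13–17 s: -2 × 4 = -8 m
Net displacement = -24 m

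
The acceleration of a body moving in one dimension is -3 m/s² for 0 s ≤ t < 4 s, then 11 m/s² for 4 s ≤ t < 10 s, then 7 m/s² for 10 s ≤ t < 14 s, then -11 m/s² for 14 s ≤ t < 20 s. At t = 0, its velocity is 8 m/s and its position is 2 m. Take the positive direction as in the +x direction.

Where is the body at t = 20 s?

830 m

On each constant-a segment, Δv = aΔt and Δx = v₀Δt + ½aΔt²; chain segment to segment.
0–4 s: v starts 8 m/s; Δx = 8·4 + ½·-3·4² = 8 m; v ends -4 m/s.
4–10 s: v starts -4 m/s; Δx = -4·6 + ½·11·6² = 174 m; v ends 62 m/s.
10–14 s: v starts 62 m/s; Δx = 62·4 + ½·7·4² = 304 m; v ends 90 m/s.
14–20 s: v starts 90 m/s; Δx = 90·6 + ½·-11·6² = 342 m; v ends 24 m/s.
x(20) = 2 + Σ Δx = 830 m.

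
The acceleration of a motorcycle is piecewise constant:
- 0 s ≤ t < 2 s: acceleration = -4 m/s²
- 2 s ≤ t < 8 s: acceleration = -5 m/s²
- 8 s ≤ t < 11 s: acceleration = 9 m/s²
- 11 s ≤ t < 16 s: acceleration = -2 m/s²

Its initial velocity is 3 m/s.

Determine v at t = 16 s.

-18 m/s

Δv equals the area under the a-t graph; then v = v₀ + Δv.
0–2 s: -4 × 2 = -8 m/s
2–8 s: -5 × 6 = -30 m/s
8–11 s: 9 × 3 = 27 m/s
11–16 s: -2 × 5 = -10 m/s
Δv = -21 m/s, so v(16) = 3 + (-21) = -18 m/s.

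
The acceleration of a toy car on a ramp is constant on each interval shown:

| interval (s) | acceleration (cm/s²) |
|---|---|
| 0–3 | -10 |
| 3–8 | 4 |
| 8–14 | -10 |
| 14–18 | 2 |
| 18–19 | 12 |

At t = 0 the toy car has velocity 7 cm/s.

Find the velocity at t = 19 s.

Δv equals the area under the a-t graph; then v = v₀ + Δv.
0–3 s: -10 × 3 = -30 cm/s
3–8 s: 4 × 5 = 20 cm/s
8–14 s: -10 × 6 = -60 cm/s
14–18 s: 2 × 4 = 8 cm/s
18–19 s: 12 × 1 = 12 cm/s
Δv = -50 cm/s, so v(19) = 7 + (-50) = -43 cm/s.

-43 cm/s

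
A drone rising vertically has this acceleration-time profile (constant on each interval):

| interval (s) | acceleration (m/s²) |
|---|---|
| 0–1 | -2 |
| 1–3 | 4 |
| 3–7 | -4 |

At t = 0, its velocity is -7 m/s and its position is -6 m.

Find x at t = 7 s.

-60 m

On each constant-a segment, Δv = aΔt and Δx = v₀Δt + ½aΔt²; chain segment to segment.
0–1 s: v starts -7 m/s; Δx = -7·1 + ½·-2·1² = -8 m; v ends -9 m/s.
1–3 s: v starts -9 m/s; Δx = -9·2 + ½·4·2² = -10 m; v ends -1 m/s.
3–7 s: v starts -1 m/s; Δx = -1·4 + ½·-4·4² = -36 m; v ends -17 m/s.
x(7) = -6 + Σ Δx = -60 m.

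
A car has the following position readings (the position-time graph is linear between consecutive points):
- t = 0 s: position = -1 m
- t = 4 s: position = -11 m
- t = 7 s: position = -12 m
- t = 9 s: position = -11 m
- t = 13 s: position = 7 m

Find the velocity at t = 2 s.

Velocity is the slope of the x-t graph on 0–4 s: (-11 − -1)/(4 − 0) = -2.5 m/s.

-2.5 m/s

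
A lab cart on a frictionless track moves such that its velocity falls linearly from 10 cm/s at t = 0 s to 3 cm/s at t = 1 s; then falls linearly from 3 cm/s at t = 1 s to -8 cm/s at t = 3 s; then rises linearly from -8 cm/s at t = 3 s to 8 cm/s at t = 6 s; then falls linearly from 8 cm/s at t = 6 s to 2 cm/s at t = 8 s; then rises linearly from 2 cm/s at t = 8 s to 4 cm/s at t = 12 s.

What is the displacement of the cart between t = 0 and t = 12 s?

23.5 cm

Net displacement equals the area under the velocity-time graph (areas below the axis count negative).
0–1 s: ½(10 + 3)(1) = 6.5 cm
1–3 s: ½(3 + -8)(2) = -5 cm
3–6 s: ½(-8 + 8)(3) = 0 cm
6–8 s: ½(8 + 2)(2) = 10 cm
8–12 s: ½(2 + 4)(4) = 12 cm
Net displacement = 23.5 cm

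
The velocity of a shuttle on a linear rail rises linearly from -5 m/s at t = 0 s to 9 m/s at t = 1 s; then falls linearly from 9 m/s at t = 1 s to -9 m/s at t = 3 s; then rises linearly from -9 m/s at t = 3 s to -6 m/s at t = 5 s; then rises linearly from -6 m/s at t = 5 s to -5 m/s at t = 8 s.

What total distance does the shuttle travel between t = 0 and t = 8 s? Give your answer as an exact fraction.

310/7 m

Distance (not displacement) is the total path length: add the absolute areas under v-t.
0–1 s: v = 0 at t = 5/14 s; triangle areas 25/28 + 81/28 = 53/14 m
1–3 s: v = 0 at t = 2 s; triangle areas 4.5 + 4.5 = 9 m
3–5 s: |½(-9 + -6)(2)| = 15 m
5–8 s: |½(-6 + -5)(3)| = 16.5 m
Total distance = 310/7 m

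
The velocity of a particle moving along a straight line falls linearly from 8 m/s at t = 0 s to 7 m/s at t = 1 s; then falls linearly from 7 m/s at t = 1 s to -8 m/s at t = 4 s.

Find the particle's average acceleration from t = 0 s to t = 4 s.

-4 m/s²

Average acceleration = Δv/Δt = (-8 − 8)/(4 − 0) = -4 m/s².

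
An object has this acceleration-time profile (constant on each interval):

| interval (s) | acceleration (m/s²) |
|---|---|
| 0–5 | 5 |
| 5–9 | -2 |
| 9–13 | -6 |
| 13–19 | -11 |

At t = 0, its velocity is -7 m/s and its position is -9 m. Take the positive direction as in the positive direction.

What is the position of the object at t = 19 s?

-215.5 m

On each constant-a segment, Δv = aΔt and Δx = v₀Δt + ½aΔt²; chain segment to segment.
0–5 s: v starts -7 m/s; Δx = -7·5 + ½·5·5² = 27.5 m; v ends 18 m/s.
5–9 s: v starts 18 m/s; Δx = 18·4 + ½·-2·4² = 56 m; v ends 10 m/s.
9–13 s: v starts 10 m/s; Δx = 10·4 + ½·-6·4² = -8 m; v ends -14 m/s.
13–19 s: v starts -14 m/s; Δx = -14·6 + ½·-11·6² = -282 m; v ends -80 m/s.
x(19) = -9 + Σ Δx = -215.5 m.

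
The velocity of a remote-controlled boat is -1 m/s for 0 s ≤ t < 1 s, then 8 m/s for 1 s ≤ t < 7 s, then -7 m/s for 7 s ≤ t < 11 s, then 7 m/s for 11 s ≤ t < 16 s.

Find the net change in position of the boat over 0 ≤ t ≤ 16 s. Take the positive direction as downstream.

Displacement is the signed area under the v-t curve.
0–1 s: -1 × 1 = -1 m
1–7 s: 8 × 6 = 48 m
7–11 s: -7 × 4 = -28 m
11–16 s: 7 × 5 = 35 m
Net displacement = 54 m

54 m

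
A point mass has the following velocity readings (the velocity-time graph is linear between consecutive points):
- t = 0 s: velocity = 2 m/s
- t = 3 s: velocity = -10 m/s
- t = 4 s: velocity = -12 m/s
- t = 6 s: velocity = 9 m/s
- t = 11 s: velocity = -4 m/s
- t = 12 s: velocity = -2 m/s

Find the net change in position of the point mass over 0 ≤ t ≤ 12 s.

Displacement is the signed area under the v-t curve.
0–3 s: ½(2 + -10)(3) = -12 m
3–4 s: ½(-10 + -12)(1) = -11 m
4–6 s: ½(-12 + 9)(2) = -3 m
6–11 s: ½(9 + -4)(5) = 12.5 m
11–12 s: ½(-4 + -2)(1) = -3 m
Net displacement = -16.5 m

-16.5 m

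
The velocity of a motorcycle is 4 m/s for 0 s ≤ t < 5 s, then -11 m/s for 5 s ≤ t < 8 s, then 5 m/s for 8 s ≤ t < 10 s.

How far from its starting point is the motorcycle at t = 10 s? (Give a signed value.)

Net displacement equals the area under the velocity-time graph (areas below the axis count negative).
0–5 s: 4 × 5 = 20 m
5–8 s: -11 × 3 = -33 m
8–10 s: 5 × 2 = 10 m
Net displacement = -3 m

-3 m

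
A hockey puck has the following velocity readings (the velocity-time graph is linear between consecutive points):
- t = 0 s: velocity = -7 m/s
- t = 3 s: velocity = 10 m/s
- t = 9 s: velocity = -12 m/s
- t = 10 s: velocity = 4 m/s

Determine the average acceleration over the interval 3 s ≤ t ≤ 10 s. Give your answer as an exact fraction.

Average acceleration = Δv/Δt = (4 − 10)/(10 − 3) = -6/7 m/s².

-6/7 m/s²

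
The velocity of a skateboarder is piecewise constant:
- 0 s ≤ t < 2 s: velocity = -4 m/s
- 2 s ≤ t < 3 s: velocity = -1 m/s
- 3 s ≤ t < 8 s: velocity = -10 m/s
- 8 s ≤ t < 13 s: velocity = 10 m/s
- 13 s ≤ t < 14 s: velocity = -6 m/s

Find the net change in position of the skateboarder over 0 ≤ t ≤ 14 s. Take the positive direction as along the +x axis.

-15 m

Net displacement equals the area under the velocity-time graph (areas below the axis count negative).
0–2 s: -4 × 2 = -8 m
2–3 s: -1 × 1 = -1 m
3–8 s: -10 × 5 = -50 m
8–13 s: 10 × 5 = 50 m
13–14 s: -6 × 1 = -6 m
Net displacement = -15 m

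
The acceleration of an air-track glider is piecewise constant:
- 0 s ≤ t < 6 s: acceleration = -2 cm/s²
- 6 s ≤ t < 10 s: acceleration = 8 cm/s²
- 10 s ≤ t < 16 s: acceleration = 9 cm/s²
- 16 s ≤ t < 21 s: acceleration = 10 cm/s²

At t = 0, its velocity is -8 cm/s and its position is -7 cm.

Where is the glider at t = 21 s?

On each constant-a segment, Δv = aΔt and Δx = v₀Δt + ½aΔt²; chain segment to segment.
0–6 s: v starts -8 cm/s; Δx = -8·6 + ½·-2·6² = -84 cm; v ends -20 cm/s.
6–10 s: v starts -20 cm/s; Δx = -20·4 + ½·8·4² = -16 cm; v ends 12 cm/s.
10–16 s: v starts 12 cm/s; Δx = 12·6 + ½·9·6² = 234 cm; v ends 66 cm/s.
16–21 s: v starts 66 cm/s; Δx = 66·5 + ½·10·5² = 455 cm; v ends 116 cm/s.
x(21) = -7 + Σ Δx = 582 cm.

582 cm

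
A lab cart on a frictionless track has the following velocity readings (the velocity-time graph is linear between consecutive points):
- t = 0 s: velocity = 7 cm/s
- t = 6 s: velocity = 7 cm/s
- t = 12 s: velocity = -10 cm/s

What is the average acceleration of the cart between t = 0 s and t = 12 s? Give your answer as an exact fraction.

-17/12 cm/s²

Average acceleration = Δv/Δt = (-10 − 7)/(12 − 0) = -17/12 cm/s².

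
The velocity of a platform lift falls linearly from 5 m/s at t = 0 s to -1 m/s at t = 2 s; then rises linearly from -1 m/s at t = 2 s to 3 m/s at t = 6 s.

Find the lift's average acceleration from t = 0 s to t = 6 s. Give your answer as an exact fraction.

-1/3 m/s²

Average acceleration = Δv/Δt = (3 − 5)/(6 − 0) = -1/3 m/s².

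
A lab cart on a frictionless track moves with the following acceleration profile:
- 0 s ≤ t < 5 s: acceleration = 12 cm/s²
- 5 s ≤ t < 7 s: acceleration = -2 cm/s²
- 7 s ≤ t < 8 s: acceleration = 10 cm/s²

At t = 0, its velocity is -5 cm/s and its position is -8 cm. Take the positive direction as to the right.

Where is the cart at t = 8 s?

On each constant-a segment, Δv = aΔt and Δx = v₀Δt + ½aΔt²; chain segment to segment.
0–5 s: v starts -5 cm/s; Δx = -5·5 + ½·12·5² = 125 cm; v ends 55 cm/s.
5–7 s: v starts 55 cm/s; Δx = 55·2 + ½·-2·2² = 106 cm; v ends 51 cm/s.
7–8 s: v starts 51 cm/s; Δx = 51·1 + ½·10·1² = 56 cm; v ends 61 cm/s.
x(8) = -8 + Σ Δx = 279 cm.

279 cm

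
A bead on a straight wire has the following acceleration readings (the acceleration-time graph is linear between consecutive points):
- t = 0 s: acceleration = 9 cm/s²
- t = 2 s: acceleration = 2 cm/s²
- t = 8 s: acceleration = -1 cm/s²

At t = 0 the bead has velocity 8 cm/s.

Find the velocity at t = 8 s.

Δv equals the area under the a-t graph; then v = v₀ + Δv.
0–2 s: ½(9 + 2)(2) = 11 cm/s
2–8 s: ½(2 + -1)(6) = 3 cm/s
Δv = 14 cm/s, so v(8) = 8 + (14) = 22 cm/s.

22 cm/s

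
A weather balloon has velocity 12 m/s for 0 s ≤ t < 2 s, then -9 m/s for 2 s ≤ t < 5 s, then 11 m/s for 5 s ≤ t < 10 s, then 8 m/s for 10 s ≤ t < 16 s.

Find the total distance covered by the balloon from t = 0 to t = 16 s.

154 m

Distance (not displacement) is the total path length: add the absolute areas under v-t.
0–2 s: |12| × 2 = 24 m
2–5 s: |-9| × 3 = 27 m
5–10 s: |11| × 5 = 55 m
10–16 s: |8| × 6 = 48 m
Total distance = 154 m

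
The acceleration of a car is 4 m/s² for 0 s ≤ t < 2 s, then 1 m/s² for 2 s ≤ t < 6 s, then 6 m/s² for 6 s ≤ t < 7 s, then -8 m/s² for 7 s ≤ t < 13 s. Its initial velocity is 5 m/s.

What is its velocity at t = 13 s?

Δv equals the area under the a-t graph; then v = v₀ + Δv.
0–2 s: 4 × 2 = 8 m/s
2–6 s: 1 × 4 = 4 m/s
6–7 s: 6 × 1 = 6 m/s
7–13 s: -8 × 6 = -48 m/s
Δv = -30 m/s, so v(13) = 5 + (-30) = -25 m/s.

-25 m/s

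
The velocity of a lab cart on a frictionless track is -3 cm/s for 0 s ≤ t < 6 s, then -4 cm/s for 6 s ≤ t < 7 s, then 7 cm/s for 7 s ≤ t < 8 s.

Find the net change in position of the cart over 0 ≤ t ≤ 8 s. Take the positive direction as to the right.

-15 cm

Displacement is the signed area under the v-t curve.
0–6 s: -3 × 6 = -18 cm
6–7 s: -4 × 1 = -4 cm
7–8 s: 7 × 1 = 7 cm
Net displacement = -15 cm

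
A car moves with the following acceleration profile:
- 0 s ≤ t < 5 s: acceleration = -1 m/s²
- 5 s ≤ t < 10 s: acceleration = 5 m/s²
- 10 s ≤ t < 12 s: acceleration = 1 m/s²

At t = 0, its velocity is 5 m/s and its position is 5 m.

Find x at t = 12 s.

132 m

On each constant-a segment, Δv = aΔt and Δx = v₀Δt + ½aΔt²; chain segment to segment.
0–5 s: v starts 5 m/s; Δx = 5·5 + ½·-1·5² = 12.5 m; v ends 0 m/s.
5–10 s: v starts 0 m/s; Δx = 0·5 + ½·5·5² = 62.5 m; v ends 25 m/s.
10–12 s: v starts 25 m/s; Δx = 25·2 + ½·1·2² = 52 m; v ends 27 m/s.
x(12) = 5 + Σ Δx = 132 m.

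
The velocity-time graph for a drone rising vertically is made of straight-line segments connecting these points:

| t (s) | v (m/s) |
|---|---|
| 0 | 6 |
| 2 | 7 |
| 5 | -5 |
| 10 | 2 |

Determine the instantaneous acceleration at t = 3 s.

Acceleration is the slope of the v-t graph on 2–5 s: (-5 − 7)/(5 − 2) = -4 m/s².

-4 m/s²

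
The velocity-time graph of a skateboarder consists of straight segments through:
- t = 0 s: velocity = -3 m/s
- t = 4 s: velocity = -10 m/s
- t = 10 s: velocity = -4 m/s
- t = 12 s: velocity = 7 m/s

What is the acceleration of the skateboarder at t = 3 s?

-1.75 m/s²

Acceleration is the slope of the v-t graph on 0–4 s: (-10 − -3)/(4 − 0) = -1.75 m/s².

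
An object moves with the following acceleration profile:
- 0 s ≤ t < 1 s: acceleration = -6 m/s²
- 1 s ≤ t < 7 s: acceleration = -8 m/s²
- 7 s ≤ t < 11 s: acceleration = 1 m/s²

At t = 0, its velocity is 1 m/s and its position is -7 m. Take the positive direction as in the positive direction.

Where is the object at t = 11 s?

-387 m

On each constant-a segment, Δv = aΔt and Δx = v₀Δt + ½aΔt²; chain segment to segment.
0–1 s: v starts 1 m/s; Δx = 1·1 + ½·-6·1² = -2 m; v ends -5 m/s.
1–7 s: v starts -5 m/s; Δx = -5·6 + ½·-8·6² = -174 m; v ends -53 m/s.
7–11 s: v starts -53 m/s; Δx = -53·4 + ½·1·4² = -204 m; v ends -49 m/s.
x(11) = -7 + Σ Δx = -387 m.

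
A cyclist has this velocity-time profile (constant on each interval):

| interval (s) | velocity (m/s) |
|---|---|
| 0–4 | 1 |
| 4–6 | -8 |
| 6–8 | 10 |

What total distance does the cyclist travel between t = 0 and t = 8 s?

Distance (not displacement) is the total path length: add the absolute areas under v-t.
0–4 s: |1| × 4 = 4 m
4–6 s: |-8| × 2 = 16 m
6–8 s: |10| × 2 = 20 m
Total distance = 40 m

40 m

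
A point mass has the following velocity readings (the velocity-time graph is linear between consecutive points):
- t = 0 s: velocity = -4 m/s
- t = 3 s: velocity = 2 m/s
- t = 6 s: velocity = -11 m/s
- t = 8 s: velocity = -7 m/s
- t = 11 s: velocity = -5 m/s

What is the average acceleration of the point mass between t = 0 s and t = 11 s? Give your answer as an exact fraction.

Average acceleration = Δv/Δt = (-5 − -4)/(11 − 0) = -1/11 m/s².

-1/11 m/s²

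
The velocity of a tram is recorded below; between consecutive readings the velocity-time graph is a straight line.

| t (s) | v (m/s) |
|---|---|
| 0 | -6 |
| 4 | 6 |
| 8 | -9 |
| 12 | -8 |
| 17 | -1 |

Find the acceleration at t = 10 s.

Acceleration is the slope of the v-t graph on 8–12 s: (-8 − -9)/(12 − 8) = 0.25 m/s².

0.25 m/s²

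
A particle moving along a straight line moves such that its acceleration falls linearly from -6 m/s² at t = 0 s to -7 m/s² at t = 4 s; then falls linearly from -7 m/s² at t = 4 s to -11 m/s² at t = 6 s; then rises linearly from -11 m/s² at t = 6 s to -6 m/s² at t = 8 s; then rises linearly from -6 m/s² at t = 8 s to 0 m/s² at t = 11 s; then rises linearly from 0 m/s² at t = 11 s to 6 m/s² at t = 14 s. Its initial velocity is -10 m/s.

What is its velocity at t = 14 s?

-71 m/s

Δv equals the area under the a-t graph; then v = v₀ + Δv.
0–4 s: ½(-6 + -7)(4) = -26 m/s
4–6 s: ½(-7 + -11)(2) = -18 m/s
6–8 s: ½(-11 + -6)(2) = -17 m/s
8–11 s: ½(-6 + 0)(3) = -9 m/s
11–14 s: ½(0 + 6)(3) = 9 m/s
Δv = -61 m/s, so v(14) = -10 + (-61) = -71 m/s.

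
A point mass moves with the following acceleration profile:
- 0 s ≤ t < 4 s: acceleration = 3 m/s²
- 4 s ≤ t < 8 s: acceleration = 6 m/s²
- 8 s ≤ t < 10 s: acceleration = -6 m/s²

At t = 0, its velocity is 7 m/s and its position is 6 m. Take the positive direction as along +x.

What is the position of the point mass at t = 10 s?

On each constant-a segment, Δv = aΔt and Δx = v₀Δt + ½aΔt²; chain segment to segment.
0–4 s: v starts 7 m/s; Δx = 7·4 + ½·3·4² = 52 m; v ends 19 m/s.
4–8 s: v starts 19 m/s; Δx = 19·4 + ½·6·4² = 124 m; v ends 43 m/s.
8–10 s: v starts 43 m/s; Δx = 43·2 + ½·-6·2² = 74 m; v ends 31 m/s.
x(10) = 6 + Σ Δx = 256 m.

256 m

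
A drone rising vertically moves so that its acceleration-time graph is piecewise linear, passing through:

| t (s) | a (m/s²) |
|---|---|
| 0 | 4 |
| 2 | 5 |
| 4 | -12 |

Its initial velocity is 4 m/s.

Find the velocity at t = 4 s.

6 m/s

Δv equals the area under the a-t graph; then v = v₀ + Δv.
0–2 s: ½(4 + 5)(2) = 9 m/s
2–4 s: ½(5 + -12)(2) = -7 m/s
Δv = 2 m/s, so v(4) = 4 + (2) = 6 m/s.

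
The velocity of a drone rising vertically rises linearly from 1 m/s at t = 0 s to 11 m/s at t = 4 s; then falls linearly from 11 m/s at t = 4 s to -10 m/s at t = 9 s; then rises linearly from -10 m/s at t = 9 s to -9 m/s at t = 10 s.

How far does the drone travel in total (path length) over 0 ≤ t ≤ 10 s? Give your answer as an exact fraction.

1256/21 m

Distance (not displacement) is the total path length: add the absolute areas under v-t.
0–4 s: |½(1 + 11)(4)| = 24 m
4–9 s: v = 0 at t = 139/21 s; triangle areas 605/42 + 250/21 = 1105/42 m
9–10 s: |½(-10 + -9)(1)| = 9.5 m
Total distance = 1256/21 m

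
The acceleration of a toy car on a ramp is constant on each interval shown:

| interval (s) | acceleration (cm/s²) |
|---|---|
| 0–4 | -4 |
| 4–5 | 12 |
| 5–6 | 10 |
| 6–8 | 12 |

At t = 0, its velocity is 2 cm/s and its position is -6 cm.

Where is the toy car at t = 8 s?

On each constant-a segment, Δv = aΔt and Δx = v₀Δt + ½aΔt²; chain segment to segment.
0–4 s: v starts 2 cm/s; Δx = 2·4 + ½·-4·4² = -24 cm; v ends -14 cm/s.
4–5 s: v starts -14 cm/s; Δx = -14·1 + ½·12·1² = -8 cm; v ends -2 cm/s.
5–6 s: v starts -2 cm/s; Δx = -2·1 + ½·10·1² = 3 cm; v ends 8 cm/s.
6–8 s: v starts 8 cm/s; Δx = 8·2 + ½·12·2² = 40 cm; v ends 32 cm/s.
x(8) = -6 + Σ Δx = 5 cm.

5 cm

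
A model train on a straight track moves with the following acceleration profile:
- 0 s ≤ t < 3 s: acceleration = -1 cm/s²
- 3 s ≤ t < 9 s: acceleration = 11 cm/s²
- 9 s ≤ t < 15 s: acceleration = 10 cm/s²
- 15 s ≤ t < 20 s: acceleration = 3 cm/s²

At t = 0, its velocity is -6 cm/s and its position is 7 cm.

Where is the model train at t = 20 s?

1273 cm

On each constant-a segment, Δv = aΔt and Δx = v₀Δt + ½aΔt²; chain segment to segment.
0–3 s: v starts -6 cm/s; Δx = -6·3 + ½·-1·3² = -22.5 cm; v ends -9 cm/s.
3–9 s: v starts -9 cm/s; Δx = -9·6 + ½·11·6² = 144 cm; v ends 57 cm/s.
9–15 s: v starts 57 cm/s; Δx = 57·6 + ½·10·6² = 522 cm; v ends 117 cm/s.
15–20 s: v starts 117 cm/s; Δx = 117·5 + ½·3·5² = 622.5 cm; v ends 132 cm/s.
x(20) = 7 + Σ Δx = 1273 cm.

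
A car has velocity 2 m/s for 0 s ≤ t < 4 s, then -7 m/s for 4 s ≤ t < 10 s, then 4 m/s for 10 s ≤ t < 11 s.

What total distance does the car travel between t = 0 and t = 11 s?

Distance (not displacement) is the total path length: add the absolute areas under v-t.
0–4 s: |2| × 4 = 8 m
4–10 s: |-7| × 6 = 42 m
10–11 s: |4| × 1 = 4 m
Total distance = 54 m

54 m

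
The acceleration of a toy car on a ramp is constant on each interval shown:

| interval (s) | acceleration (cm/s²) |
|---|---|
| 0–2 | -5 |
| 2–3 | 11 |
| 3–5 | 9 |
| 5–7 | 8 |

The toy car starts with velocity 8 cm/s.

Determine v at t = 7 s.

43 cm/s

Δv equals the area under the a-t graph; then v = v₀ + Δv.
0–2 s: -5 × 2 = -10 cm/s
2–3 s: 11 × 1 = 11 cm/s
3–5 s: 9 × 2 = 18 cm/s
5–7 s: 8 × 2 = 16 cm/s
Δv = 35 cm/s, so v(7) = 8 + (35) = 43 cm/s.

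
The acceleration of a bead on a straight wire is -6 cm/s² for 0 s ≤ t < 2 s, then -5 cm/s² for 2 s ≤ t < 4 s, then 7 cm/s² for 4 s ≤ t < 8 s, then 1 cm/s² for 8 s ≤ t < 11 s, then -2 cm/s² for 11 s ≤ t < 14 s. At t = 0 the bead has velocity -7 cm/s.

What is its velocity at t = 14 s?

-4 cm/s

Δv equals the area under the a-t graph; then v = v₀ + Δv.
0–2 s: -6 × 2 = -12 cm/s
2–4 s: -5 × 2 = -10 cm/s
4–8 s: 7 × 4 = 28 cm/s
8–11 s: 1 × 3 = 3 cm/s
11–14 s: -2 × 3 = -6 cm/s
Δv = 3 cm/s, so v(14) = -7 + (3) = -4 cm/s.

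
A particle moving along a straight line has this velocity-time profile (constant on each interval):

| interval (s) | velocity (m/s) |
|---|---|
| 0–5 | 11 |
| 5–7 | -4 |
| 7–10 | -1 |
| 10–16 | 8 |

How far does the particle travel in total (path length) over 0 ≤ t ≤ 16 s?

Distance (not displacement) is the total path length: add the absolute areas under v-t.
0–5 s: |11| × 5 = 55 m
5–7 s: |-4| × 2 = 8 m
7–10 s: |-1| × 3 = 3 m
10–16 s: |8| × 6 = 48 m
Total distance = 114 m

114 m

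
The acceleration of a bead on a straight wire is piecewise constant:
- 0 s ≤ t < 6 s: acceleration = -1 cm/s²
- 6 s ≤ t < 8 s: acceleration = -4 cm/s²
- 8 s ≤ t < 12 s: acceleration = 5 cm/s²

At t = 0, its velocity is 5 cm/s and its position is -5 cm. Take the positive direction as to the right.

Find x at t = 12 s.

On each constant-a segment, Δv = aΔt and Δx = v₀Δt + ½aΔt²; chain segment to segment.
0–6 s: v starts 5 cm/s; Δx = 5·6 + ½·-1·6² = 12 cm; v ends -1 cm/s.
6–8 s: v starts -1 cm/s; Δx = -1·2 + ½·-4·2² = -10 cm; v ends -9 cm/s.
8–12 s: v starts -9 cm/s; Δx = -9·4 + ½·5·4² = 4 cm; v ends 11 cm/s.
x(12) = -5 + Σ Δx = 1 cm.

1 cm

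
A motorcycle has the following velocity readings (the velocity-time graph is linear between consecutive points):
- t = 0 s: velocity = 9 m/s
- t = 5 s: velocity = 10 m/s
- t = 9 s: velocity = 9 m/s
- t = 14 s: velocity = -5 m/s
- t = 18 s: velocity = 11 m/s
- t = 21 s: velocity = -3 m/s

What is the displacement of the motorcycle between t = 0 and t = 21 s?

119.5 m

Displacement is the signed area under the v-t curve.
0–5 s: ½(9 + 10)(5) = 47.5 m
5–9 s: ½(10 + 9)(4) = 38 m
9–14 s: ½(9 + -5)(5) = 10 m
14–18 s: ½(-5 + 11)(4) = 12 m
18–21 s: ½(11 + -3)(3) = 12 m
Net displacement = 119.5 m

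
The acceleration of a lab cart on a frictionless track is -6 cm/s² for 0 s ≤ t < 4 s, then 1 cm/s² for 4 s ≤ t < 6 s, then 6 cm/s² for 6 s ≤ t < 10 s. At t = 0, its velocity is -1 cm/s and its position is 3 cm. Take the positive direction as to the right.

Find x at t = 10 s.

On each constant-a segment, Δv = aΔt and Δx = v₀Δt + ½aΔt²; chain segment to segment.
0–4 s: v starts -1 cm/s; Δx = -1·4 + ½·-6·4² = -52 cm; v ends -25 cm/s.
4–6 s: v starts -25 cm/s; Δx = -25·2 + ½·1·2² = -48 cm; v ends -23 cm/s.
6–10 s: v starts -23 cm/s; Δx = -23·4 + ½·6·4² = -44 cm; v ends 1 cm/s.
x(10) = 3 + Σ Δx = -141 cm.

-141 cm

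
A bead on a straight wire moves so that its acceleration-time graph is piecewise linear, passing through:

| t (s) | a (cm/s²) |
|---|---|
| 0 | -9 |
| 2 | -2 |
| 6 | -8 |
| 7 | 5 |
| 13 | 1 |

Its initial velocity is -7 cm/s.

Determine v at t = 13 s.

-21.5 cm/s

Δv equals the area under the a-t graph; then v = v₀ + Δv.
0–2 s: ½(-9 + -2)(2) = -11 cm/s
2–6 s: ½(-2 + -8)(4) = -20 cm/s
6–7 s: ½(-8 + 5)(1) = -1.5 cm/s
7–13 s: ½(5 + 1)(6) = 18 cm/s
Δv = -14.5 cm/s, so v(13) = -7 + (-14.5) = -21.5 cm/s.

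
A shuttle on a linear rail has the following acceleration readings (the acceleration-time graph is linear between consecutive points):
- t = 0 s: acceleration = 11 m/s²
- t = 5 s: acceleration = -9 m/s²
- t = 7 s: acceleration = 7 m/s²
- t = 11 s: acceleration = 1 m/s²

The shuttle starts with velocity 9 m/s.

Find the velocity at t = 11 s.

Δv equals the area under the a-t graph; then v = v₀ + Δv.
0–5 s: ½(11 + -9)(5) = 5 m/s
5–7 s: ½(-9 + 7)(2) = -2 m/s
7–11 s: ½(7 + 1)(4) = 16 m/s
Δv = 19 m/s, so v(11) = 9 + (19) = 28 m/s.

28 m/s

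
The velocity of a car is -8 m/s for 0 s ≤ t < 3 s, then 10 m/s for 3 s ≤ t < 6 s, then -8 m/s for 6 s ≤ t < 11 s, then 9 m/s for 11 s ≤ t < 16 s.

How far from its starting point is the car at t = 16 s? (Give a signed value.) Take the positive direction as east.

Net displacement equals the area under the velocity-time graph (areas below the axis count negative).
0–3 s: -8 × 3 = -24 m
3–6 s: 10 × 3 = 30 m
6–11 s: -8 × 5 = -40 m
11–16 s: 9 × 5 = 45 m
Net displacement = 11 m

11 m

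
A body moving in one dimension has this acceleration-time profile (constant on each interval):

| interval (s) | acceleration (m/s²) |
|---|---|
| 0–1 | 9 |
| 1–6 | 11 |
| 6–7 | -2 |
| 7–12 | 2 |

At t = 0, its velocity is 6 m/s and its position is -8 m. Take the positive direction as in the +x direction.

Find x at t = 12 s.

On each constant-a segment, Δv = aΔt and Δx = v₀Δt + ½aΔt²; chain segment to segment.
0–1 s: v starts 6 m/s; Δx = 6·1 + ½·9·1² = 10.5 m; v ends 15 m/s.
1–6 s: v starts 15 m/s; Δx = 15·5 + ½·11·5² = 212.5 m; v ends 70 m/s.
6–7 s: v starts 70 m/s; Δx = 70·1 + ½·-2·1² = 69 m; v ends 68 m/s.
7–12 s: v starts 68 m/s; Δx = 68·5 + ½·2·5² = 365 m; v ends 78 m/s.
x(12) = -8 + Σ Δx = 649 m.

649 m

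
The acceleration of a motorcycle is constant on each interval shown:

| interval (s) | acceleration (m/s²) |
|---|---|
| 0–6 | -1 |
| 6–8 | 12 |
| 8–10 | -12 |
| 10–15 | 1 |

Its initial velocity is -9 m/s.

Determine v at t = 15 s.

-10 m/s

Δv equals the area under the a-t graph; then v = v₀ + Δv.
0–6 s: -1 × 6 = -6 m/s
6–8 s: 12 × 2 = 24 m/s
8–10 s: -12 × 2 = -24 m/s
10–15 s: 1 × 5 = 5 m/s
Δv = -1 m/s, so v(15) = -9 + (-1) = -10 m/s.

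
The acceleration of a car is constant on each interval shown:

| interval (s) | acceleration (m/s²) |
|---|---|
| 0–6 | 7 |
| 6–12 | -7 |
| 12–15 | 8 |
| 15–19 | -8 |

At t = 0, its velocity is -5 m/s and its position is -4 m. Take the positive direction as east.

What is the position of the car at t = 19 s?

On each constant-a segment, Δv = aΔt and Δx = v₀Δt + ½aΔt²; chain segment to segment.
0–6 s: v starts -5 m/s; Δx = -5·6 + ½·7·6² = 96 m; v ends 37 m/s.
6–12 s: v starts 37 m/s; Δx = 37·6 + ½·-7·6² = 96 m; v ends -5 m/s.
12–15 s: v starts -5 m/s; Δx = -5·3 + ½·8·3² = 21 m; v ends 19 m/s.
15–19 s: v starts 19 m/s; Δx = 19·4 + ½·-8·4² = 12 m; v ends -13 m/s.
x(19) = -4 + Σ Δx = 221 m.

221 m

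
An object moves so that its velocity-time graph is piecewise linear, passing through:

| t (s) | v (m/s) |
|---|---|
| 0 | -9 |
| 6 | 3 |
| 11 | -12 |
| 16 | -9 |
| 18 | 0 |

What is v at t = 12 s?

-11.4 m/s

On 11–16 s the graph is linear from -12 to -9 m/s: v(12) = -12 + (-9 − -12)·(12 − 11)/(16 − 11) = -11.4 m/s.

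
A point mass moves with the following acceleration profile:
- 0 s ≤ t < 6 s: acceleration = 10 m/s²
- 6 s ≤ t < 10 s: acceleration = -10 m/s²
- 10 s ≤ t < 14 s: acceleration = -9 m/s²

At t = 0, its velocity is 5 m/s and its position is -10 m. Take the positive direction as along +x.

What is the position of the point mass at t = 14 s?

On each constant-a segment, Δv = aΔt and Δx = v₀Δt + ½aΔt²; chain segment to segment.
0–6 s: v starts 5 m/s; Δx = 5·6 + ½·10·6² = 210 m; v ends 65 m/s.
6–10 s: v starts 65 m/s; Δx = 65·4 + ½·-10·4² = 180 m; v ends 25 m/s.
10–14 s: v starts 25 m/s; Δx = 25·4 + ½·-9·4² = 28 m; v ends -11 m/s.
x(14) = -10 + Σ Δx = 408 m.

408 m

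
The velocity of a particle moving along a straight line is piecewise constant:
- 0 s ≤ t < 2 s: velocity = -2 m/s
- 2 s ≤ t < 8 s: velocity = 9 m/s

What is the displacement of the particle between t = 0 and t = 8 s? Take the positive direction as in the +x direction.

Displacement is the signed area under the v-t curve.
0–2 s: -2 × 2 = -4 m
2–8 s: 9 × 6 = 54 m
Net displacement = 50 m

50 m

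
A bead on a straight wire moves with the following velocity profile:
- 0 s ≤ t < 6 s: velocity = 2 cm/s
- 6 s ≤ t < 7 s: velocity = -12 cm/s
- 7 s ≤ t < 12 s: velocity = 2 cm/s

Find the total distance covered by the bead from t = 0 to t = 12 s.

Total distance travelled is ∫|v| dt — sum the magnitudes of each area piece.
0–6 s: |2| × 6 = 12 cm
6–7 s: |-12| × 1 = 12 cm
7–12 s: |2| × 5 = 10 cm
Total distance = 34 cm

34 cm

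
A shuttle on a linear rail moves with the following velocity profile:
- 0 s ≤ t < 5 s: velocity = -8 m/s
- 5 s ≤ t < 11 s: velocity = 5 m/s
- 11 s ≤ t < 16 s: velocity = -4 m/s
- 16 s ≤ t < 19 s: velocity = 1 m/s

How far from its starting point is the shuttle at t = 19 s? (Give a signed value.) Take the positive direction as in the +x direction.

-27 m

Net displacement equals the area under the velocity-time graph (areas below the axis count negative).
0–5 s: -8 × 5 = -40 m
5–11 s: 5 × 6 = 30 m
11–16 s: -4 × 5 = -20 m
16–19 s: 1 × 3 = 3 m
Net displacement = -27 m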